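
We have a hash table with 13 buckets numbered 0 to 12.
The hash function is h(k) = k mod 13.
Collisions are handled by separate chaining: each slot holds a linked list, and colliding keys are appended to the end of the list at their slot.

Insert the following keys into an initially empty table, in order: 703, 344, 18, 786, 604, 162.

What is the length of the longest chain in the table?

4

703 → bucket 1
344 → bucket 6
18 → bucket 5
786 → bucket 6 (collision)
604 → bucket 6 (collision)
162 → bucket 6 (collision)
Final buckets:
0: —
1: 703
2: —
3: —
4: —
5: 18
6: 344 -> 786 -> 604 -> 162
7: —
8: —
9: —
10: —
11: —
12: —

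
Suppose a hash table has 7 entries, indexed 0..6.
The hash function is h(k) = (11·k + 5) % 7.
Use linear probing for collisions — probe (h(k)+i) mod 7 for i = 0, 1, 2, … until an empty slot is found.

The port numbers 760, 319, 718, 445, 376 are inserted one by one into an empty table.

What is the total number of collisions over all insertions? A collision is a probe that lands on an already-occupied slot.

6

760: h=0 => slot 0
319: h=0, probe 0,1 => slot 1
718: h=0, probe 0,1,2 => slot 2
445: h=0, probe 0,1,2,3 => slot 3
376: h=4 => slot 4
Table: [760, 319, 718, 445, 376, ., .]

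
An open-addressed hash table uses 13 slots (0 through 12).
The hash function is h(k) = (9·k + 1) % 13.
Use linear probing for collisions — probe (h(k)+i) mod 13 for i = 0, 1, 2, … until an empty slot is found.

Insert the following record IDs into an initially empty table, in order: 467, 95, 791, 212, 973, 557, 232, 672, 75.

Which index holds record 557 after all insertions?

0

467 hashes to 5; slot 5 is free → place at 5.
95 hashes to 11; slot 11 is free → place at 11.
791 hashes to 9; slot 9 is free → place at 9.
212 hashes to 11; 11 taken → place at 12.
973 hashes to 9; 9 taken → place at 10.
557 hashes to 9; 9,10,11,12 taken → place at 0.
232 hashes to 9; 9,10,11,12,0 taken → place at 1.
672 hashes to 4; slot 4 is free → place at 4.
75 hashes to 0; 0,1 taken → place at 2.
Table: [557, 232, 75, —, 672, 467, —, —, —, 791, 973, 95, 212]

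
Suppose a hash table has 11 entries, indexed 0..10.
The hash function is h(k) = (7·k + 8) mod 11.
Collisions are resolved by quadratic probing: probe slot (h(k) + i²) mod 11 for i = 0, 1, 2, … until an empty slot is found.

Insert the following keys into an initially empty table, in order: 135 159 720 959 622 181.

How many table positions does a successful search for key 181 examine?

Insert 135: h=7, slot 7 empty -> index 7.
Insert 159: h=10, slot 10 empty -> index 10.
Insert 720: h=10, slot 10 occupied -> index 0.
Insert 959: h=0, slot 0 occupied -> index 1.
Insert 622: h=6, slot 6 empty -> index 6.
Insert 181: h=10, slots 10,0 occupied -> index 3.
Table: [720, 959, ∅, 181, ∅, ∅, 622, 135, ∅, ∅, 159]
Lookup 181: h=10, probe 10,0,3 → found at 3.

3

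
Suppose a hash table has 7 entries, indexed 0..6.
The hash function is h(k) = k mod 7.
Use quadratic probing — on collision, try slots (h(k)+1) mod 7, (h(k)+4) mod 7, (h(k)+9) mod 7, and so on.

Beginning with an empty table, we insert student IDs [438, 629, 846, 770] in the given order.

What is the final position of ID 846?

0

438: h=4 -> slot 4
629: h=6 -> slot 6
846: h=6, probe 6,0 -> slot 0
770: h=0, probe 0,1 -> slot 1
Table: [846, 770, ∅, ∅, 438, ∅, 629]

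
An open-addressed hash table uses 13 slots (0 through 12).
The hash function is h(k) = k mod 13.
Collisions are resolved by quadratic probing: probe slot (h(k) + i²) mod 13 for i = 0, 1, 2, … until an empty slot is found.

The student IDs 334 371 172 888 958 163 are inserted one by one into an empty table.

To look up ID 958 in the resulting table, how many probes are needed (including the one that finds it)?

2

334: h=9 → slot 9
371: h=7 → slot 7
172: h=3 → slot 3
888: h=4 → slot 4
958: h=9, probe 9,10 → slot 10
163: h=7, probe 7,8 → slot 8
Table: [_, _, _, 172, 888, _, _, 371, 163, 334, 958, _, _]
Lookup 958: h=9, probe 9,10 → found at 10.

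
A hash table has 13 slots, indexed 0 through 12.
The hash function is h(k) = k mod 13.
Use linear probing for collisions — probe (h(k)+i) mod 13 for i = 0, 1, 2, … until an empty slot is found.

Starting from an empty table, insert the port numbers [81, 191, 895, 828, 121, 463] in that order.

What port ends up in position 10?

828

Insert 81: h=3, slot 3 empty -> index 3.
Insert 191: h=9, slot 9 empty -> index 9.
Insert 895: h=11, slot 11 empty -> index 11.
Insert 828: h=9, slot 9 occupied -> index 10.
Insert 121: h=4, slot 4 empty -> index 4.
Insert 463: h=8, slot 8 empty -> index 8.
Table: [_, _, _, 81, 121, _, _, _, 463, 191, 828, 895, _]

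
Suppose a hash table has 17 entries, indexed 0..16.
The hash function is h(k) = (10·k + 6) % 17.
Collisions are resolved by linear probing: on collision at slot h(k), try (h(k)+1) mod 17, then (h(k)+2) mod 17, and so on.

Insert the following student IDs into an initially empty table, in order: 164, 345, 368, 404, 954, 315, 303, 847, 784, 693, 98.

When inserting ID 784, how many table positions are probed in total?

164: h=14 => slot 14
345: h=5 => slot 5
368: h=14, probe 14,15 => slot 15
404: h=0 => slot 0
954: h=9 => slot 9
315: h=11 => slot 11
303: h=10 => slot 10
847: h=10, probe 10,11,12 => slot 12
784: h=9, probe 9,10,11,12,13 => slot 13
693: h=0, probe 0,1 => slot 1
98: h=0, probe 0,1,2 => slot 2
Table: [404, 693, 98, _, _, 345, _, _, _, 954, 303, 315, 847, 784, 164, 368, _]

5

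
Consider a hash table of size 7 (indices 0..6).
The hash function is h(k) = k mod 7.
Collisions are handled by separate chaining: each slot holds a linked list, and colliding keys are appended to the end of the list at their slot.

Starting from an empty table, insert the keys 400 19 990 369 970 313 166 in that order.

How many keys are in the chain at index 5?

4

Insert 400: h=1, bucket 1 empty -> new chain.
Insert 19: h=5, bucket 5 empty -> new chain.
Insert 990: h=3, bucket 3 empty -> new chain.
Insert 369: h=5, bucket 5 nonempty -> append to chain.
Insert 970: h=4, bucket 4 empty -> new chain.
Insert 313: h=5, bucket 5 nonempty -> append to chain.
Insert 166: h=5, bucket 5 nonempty -> append to chain.
Final buckets:
0: —
1: 400
2: —
3: 990
4: 970
5: 19 -> 369 -> 313 -> 166
6: —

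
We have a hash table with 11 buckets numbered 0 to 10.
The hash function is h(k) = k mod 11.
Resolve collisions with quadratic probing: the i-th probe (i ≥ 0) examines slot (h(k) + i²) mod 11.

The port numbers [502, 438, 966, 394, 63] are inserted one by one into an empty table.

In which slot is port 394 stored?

502 hashes to 7; slot 7 is free → place at 7.
438 hashes to 9; slot 9 is free → place at 9.
966 hashes to 9; 9 taken → place at 10.
394 hashes to 9; 9,10 taken → place at 2.
63 hashes to 8; slot 8 is free → place at 8.
Table: [-, -, 394, -, -, -, -, 502, 63, 438, 966]

2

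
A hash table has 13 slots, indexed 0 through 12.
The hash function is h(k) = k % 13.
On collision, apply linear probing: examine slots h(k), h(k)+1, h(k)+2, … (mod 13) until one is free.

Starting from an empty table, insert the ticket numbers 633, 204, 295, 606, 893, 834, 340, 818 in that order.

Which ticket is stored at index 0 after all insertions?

818

Insert 633: h=9, slot 9 empty → index 9.
Insert 204: h=9, slot 9 occupied → index 10.
Insert 295: h=9, slots 9,10 occupied → index 11.
Insert 606: h=8, slot 8 empty → index 8.
Insert 893: h=9, slots 9,10,11 occupied → index 12.
Insert 834: h=2, slot 2 empty → index 2.
Insert 340: h=2, slot 2 occupied → index 3.
Insert 818: h=12, slot 12 occupied → index 0.
Table: [818, -, 834, 340, -, -, -, -, 606, 633, 204, 295, 893]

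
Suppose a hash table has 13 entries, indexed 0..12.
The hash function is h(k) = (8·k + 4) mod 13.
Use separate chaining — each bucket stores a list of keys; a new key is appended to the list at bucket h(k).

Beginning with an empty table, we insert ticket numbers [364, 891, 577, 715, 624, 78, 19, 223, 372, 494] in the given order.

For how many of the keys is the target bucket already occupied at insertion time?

Insert 364: h=4, bucket 4 empty -> new chain.
Insert 891: h=8, bucket 8 empty -> new chain.
Insert 577: h=5, bucket 5 empty -> new chain.
Insert 715: h=4, bucket 4 nonempty -> append to chain.
Insert 624: h=4, bucket 4 nonempty -> append to chain.
Insert 78: h=4, bucket 4 nonempty -> append to chain.
Insert 19: h=0, bucket 0 empty -> new chain.
Insert 223: h=7, bucket 7 empty -> new chain.
Insert 372: h=3, bucket 3 empty -> new chain.
Insert 494: h=4, bucket 4 nonempty -> append to chain.
Final buckets:
0: 19
1: .
2: .
3: 372
4: 364 -> 715 -> 624 -> 78 -> 494
5: 577
6: .
7: 223
8: 891
9: .
10: .
11: .
12: .

4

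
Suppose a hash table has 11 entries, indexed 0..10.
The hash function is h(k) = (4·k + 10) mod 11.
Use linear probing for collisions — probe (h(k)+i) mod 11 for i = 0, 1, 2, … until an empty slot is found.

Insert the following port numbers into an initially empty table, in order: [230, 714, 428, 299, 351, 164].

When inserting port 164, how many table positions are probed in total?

6

230: h=6 → slot 6
714: h=6, probe 6,7 → slot 7
428: h=6, probe 6,7,8 → slot 8
299: h=7, probe 7,8,9 → slot 9
351: h=6, probe 6,7,8,9,10 → slot 10
164: h=6, probe 6,7,8,9,10,0 → slot 0
Table: [164, —, —, —, —, —, 230, 714, 428, 299, 351]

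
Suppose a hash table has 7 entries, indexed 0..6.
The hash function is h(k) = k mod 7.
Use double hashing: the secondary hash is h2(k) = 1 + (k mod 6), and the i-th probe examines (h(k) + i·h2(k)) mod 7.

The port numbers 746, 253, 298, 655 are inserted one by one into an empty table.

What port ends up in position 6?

Insert 746: h=4, slot 4 empty => index 4.
Insert 253: h=1, slot 1 empty => index 1.
Insert 298: h=4, h2=5, slot 4 occupied => index 2.
Insert 655: h=4, h2=2, slot 4 occupied => index 6.
Table: [—, 253, 298, —, 746, —, 655]

655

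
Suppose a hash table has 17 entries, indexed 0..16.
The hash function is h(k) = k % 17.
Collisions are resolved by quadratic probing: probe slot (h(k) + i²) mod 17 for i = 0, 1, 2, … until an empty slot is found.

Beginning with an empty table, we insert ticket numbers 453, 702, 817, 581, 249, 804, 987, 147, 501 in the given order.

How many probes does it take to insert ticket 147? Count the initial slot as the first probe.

3

Insert 453: h=11, slot 11 empty => index 11.
Insert 702: h=5, slot 5 empty => index 5.
Insert 817: h=1, slot 1 empty => index 1.
Insert 581: h=3, slot 3 empty => index 3.
Insert 249: h=11, slot 11 occupied => index 12.
Insert 804: h=5, slot 5 occupied => index 6.
Insert 987: h=1, slot 1 occupied => index 2.
Insert 147: h=11, slots 11,12 occupied => index 15.
Insert 501: h=8, slot 8 empty => index 8.
Table: [∅, 817, 987, 581, ∅, 702, 804, ∅, 501, ∅, ∅, 453, 249, ∅, ∅, 147, ∅]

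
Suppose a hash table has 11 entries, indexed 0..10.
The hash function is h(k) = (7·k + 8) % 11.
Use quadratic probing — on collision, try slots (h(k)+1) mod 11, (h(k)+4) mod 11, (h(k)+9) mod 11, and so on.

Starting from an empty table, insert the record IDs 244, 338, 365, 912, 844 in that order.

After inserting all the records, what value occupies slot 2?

Insert 244: h=0, slot 0 empty -> index 0.
Insert 338: h=9, slot 9 empty -> index 9.
Insert 365: h=0, slot 0 occupied -> index 1.
Insert 912: h=1, slot 1 occupied -> index 2.
Insert 844: h=9, slot 9 occupied -> index 10.
Table: [244, 365, 912, _, _, _, _, _, _, 338, 844]

912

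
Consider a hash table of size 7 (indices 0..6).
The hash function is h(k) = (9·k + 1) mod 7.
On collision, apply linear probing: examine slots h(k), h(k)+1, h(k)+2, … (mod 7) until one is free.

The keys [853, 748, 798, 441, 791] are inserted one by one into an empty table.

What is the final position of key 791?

3

Insert 853: h=6, slot 6 empty => index 6.
Insert 748: h=6, slot 6 occupied => index 0.
Insert 798: h=1, slot 1 empty => index 1.
Insert 441: h=1, slot 1 occupied => index 2.
Insert 791: h=1, slots 1,2 occupied => index 3.
Table: [748, 798, 441, 791, -, -, 853]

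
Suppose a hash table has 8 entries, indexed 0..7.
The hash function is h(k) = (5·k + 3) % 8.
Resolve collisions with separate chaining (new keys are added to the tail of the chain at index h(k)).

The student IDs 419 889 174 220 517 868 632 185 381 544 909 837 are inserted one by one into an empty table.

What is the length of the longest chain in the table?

4

419 -> bucket 2
889 -> bucket 0
174 -> bucket 1
220 -> bucket 7
517 -> bucket 4
868 -> bucket 7 (collision)
632 -> bucket 3
185 -> bucket 0 (collision)
381 -> bucket 4 (collision)
544 -> bucket 3 (collision)
909 -> bucket 4 (collision)
837 -> bucket 4 (collision)
Final buckets:
0: 889 -> 185
1: 174
2: 419
3: 632 -> 544
4: 517 -> 381 -> 909 -> 837
5: —
6: —
7: 220 -> 868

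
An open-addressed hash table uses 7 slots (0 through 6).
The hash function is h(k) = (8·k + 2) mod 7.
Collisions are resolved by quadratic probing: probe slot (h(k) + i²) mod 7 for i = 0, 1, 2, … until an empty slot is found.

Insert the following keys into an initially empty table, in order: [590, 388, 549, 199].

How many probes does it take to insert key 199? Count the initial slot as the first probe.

590 hashes to 4; slot 4 is free => place at 4.
388 hashes to 5; slot 5 is free => place at 5.
549 hashes to 5; 5 taken => place at 6.
199 hashes to 5; 5,6 taken => place at 2.
Table: [—, —, 199, —, 590, 388, 549]

3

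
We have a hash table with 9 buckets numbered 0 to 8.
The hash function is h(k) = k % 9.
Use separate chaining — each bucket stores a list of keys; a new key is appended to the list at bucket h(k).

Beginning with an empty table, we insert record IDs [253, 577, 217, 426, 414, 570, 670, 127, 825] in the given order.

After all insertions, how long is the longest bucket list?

253 → bucket 1
577 → bucket 1 (collision)
217 → bucket 1 (collision)
426 → bucket 3
414 → bucket 0
570 → bucket 3 (collision)
670 → bucket 4
127 → bucket 1 (collision)
825 → bucket 6
Final buckets:
0: 414
1: 253 -> 577 -> 217 -> 127
2: —
3: 426 -> 570
4: 670
5: —
6: 825
7: —
8: —

4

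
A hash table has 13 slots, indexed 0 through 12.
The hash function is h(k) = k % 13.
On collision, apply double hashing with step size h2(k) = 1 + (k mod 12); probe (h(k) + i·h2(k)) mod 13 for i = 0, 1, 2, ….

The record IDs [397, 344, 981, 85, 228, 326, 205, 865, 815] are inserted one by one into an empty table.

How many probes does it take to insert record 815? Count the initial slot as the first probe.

5

Insert 397: h=7, slot 7 empty => index 7.
Insert 344: h=6, slot 6 empty => index 6.
Insert 981: h=6, h2=10, slot 6 occupied => index 3.
Insert 85: h=7, h2=2, slot 7 occupied => index 9.
Insert 228: h=7, h2=1, slot 7 occupied => index 8.
Insert 326: h=1, slot 1 empty => index 1.
Insert 205: h=10, slot 10 empty => index 10.
Insert 865: h=7, h2=2, slots 7,9 occupied => index 11.
Insert 815: h=9, h2=12, slots 9,8,7,6 occupied => index 5.
Table: [—, 326, —, 981, —, 815, 344, 397, 228, 85, 205, 865, —]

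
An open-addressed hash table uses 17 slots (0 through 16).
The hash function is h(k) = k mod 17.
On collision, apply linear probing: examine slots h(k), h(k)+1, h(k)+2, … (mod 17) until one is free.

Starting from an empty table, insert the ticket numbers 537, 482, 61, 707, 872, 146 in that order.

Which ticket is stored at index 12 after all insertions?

707

Insert 537: h=10, slot 10 empty -> index 10.
Insert 482: h=6, slot 6 empty -> index 6.
Insert 61: h=10, slot 10 occupied -> index 11.
Insert 707: h=10, slots 10,11 occupied -> index 12.
Insert 872: h=5, slot 5 empty -> index 5.
Insert 146: h=10, slots 10,11,12 occupied -> index 13.
Table: [—, —, —, —, —, 872, 482, —, —, —, 537, 61, 707, 146, —, —, —]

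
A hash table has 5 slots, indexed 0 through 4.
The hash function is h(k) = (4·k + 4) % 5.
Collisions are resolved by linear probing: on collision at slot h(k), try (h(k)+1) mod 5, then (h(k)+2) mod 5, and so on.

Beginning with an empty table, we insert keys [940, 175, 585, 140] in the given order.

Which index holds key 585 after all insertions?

1

Insert 940: h=4, slot 4 empty → index 4.
Insert 175: h=4, slot 4 occupied → index 0.
Insert 585: h=4, slots 4,0 occupied → index 1.
Insert 140: h=4, slots 4,0,1 occupied → index 2.
Table: [175, 585, 140, ., 940]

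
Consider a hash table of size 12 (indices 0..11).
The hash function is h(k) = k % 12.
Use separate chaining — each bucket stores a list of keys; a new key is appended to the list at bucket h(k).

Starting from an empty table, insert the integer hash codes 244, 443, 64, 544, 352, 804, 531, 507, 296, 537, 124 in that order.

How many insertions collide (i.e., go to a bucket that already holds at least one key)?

5

244 → bucket 4
443 → bucket 11
64 → bucket 4 (collision)
544 → bucket 4 (collision)
352 → bucket 4 (collision)
804 → bucket 0
531 → bucket 3
507 → bucket 3 (collision)
296 → bucket 8
537 → bucket 9
124 → bucket 4 (collision)
Final buckets:
0: 804
1: .
2: .
3: 531 -> 507
4: 244 -> 64 -> 544 -> 352 -> 124
5: .
6: .
7: .
8: 296
9: 537
10: .
11: 443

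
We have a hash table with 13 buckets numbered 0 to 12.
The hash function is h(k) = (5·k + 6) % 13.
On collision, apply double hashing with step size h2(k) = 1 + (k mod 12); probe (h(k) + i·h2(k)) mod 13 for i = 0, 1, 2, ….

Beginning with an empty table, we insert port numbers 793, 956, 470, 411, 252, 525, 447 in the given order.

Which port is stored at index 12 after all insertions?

793 hashes to 6; slot 6 is free -> place at 6.
956 hashes to 2; slot 2 is free -> place at 2.
470 hashes to 3; slot 3 is free -> place at 3.
411 hashes to 7; slot 7 is free -> place at 7.
252 hashes to 5; slot 5 is free -> place at 5.
525 hashes to 5, h2=10; 5,2 taken -> place at 12.
447 hashes to 5, h2=4; 5 taken -> place at 9.
Table: [∅, ∅, 956, 470, ∅, 252, 793, 411, ∅, 447, ∅, ∅, 525]

525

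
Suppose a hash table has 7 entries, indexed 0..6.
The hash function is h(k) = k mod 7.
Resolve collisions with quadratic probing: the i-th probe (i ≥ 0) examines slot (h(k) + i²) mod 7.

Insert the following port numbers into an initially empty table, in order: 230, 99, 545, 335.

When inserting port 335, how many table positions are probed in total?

3

Insert 230: h=6, slot 6 empty => index 6.
Insert 99: h=1, slot 1 empty => index 1.
Insert 545: h=6, slot 6 occupied => index 0.
Insert 335: h=6, slots 6,0 occupied => index 3.
Table: [545, 99, ., 335, ., ., 230]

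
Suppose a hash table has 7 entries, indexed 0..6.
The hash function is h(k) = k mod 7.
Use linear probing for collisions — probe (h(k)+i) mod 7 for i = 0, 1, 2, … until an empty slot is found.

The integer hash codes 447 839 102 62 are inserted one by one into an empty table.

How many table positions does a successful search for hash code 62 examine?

Insert 447: h=6, slot 6 empty -> index 6.
Insert 839: h=6, slot 6 occupied -> index 0.
Insert 102: h=4, slot 4 empty -> index 4.
Insert 62: h=6, slots 6,0 occupied -> index 1.
Table: [839, 62, ∅, ∅, 102, ∅, 447]
Lookup 62: h=6, probe 6,0,1 → found at 1.

3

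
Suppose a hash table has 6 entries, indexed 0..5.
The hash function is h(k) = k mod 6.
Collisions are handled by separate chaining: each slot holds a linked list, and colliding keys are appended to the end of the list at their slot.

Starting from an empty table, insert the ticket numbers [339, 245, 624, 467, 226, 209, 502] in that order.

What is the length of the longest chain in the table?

339 -> bucket 3
245 -> bucket 5
624 -> bucket 0
467 -> bucket 5 (collision)
226 -> bucket 4
209 -> bucket 5 (collision)
502 -> bucket 4 (collision)
Final buckets:
0: 624
1: _
2: _
3: 339
4: 226 -> 502
5: 245 -> 467 -> 209

3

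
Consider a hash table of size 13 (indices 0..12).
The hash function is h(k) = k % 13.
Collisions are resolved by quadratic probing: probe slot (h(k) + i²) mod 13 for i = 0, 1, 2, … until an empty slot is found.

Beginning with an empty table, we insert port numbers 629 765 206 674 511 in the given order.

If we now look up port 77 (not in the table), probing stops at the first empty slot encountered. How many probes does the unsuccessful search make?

2

629: h=5 -> slot 5
765: h=11 -> slot 11
206: h=11, probe 11,12 -> slot 12
674: h=11, probe 11,12,2 -> slot 2
511: h=4 -> slot 4
Table: [., ., 674, ., 511, 629, ., ., ., ., ., 765, 206]
Lookup 77: h=12, probe 12,0 → slot 0 empty, not found.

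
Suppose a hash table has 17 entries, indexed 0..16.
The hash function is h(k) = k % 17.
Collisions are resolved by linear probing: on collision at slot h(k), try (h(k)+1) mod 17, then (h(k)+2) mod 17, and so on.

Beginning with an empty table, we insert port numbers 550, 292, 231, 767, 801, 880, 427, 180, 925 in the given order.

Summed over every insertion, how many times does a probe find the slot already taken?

550: h=6 → slot 6
292: h=3 → slot 3
231: h=10 → slot 10
767: h=2 → slot 2
801: h=2, probe 2,3,4 → slot 4
880: h=13 → slot 13
427: h=2, probe 2,3,4,5 → slot 5
180: h=10, probe 10,11 → slot 11
925: h=7 → slot 7
Table: [—, —, 767, 292, 801, 427, 550, 925, —, —, 231, 180, —, 880, —, —, —]

6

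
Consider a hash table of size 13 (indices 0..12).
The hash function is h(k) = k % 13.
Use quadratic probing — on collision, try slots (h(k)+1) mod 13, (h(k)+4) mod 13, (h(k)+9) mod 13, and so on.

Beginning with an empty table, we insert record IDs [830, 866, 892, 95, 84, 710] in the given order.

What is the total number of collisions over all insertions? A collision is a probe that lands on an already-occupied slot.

3

830: h=11 -> slot 11
866: h=8 -> slot 8
892: h=8, probe 8,9 -> slot 9
95: h=4 -> slot 4
84: h=6 -> slot 6
710: h=8, probe 8,9,12 -> slot 12
Table: [—, —, —, —, 95, —, 84, —, 866, 892, —, 830, 710]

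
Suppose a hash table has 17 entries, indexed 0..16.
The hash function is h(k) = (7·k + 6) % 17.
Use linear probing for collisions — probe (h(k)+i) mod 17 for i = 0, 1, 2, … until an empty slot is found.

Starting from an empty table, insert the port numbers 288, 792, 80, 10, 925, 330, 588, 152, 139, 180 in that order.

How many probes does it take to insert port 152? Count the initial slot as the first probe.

Insert 288: h=16, slot 16 empty => index 16.
Insert 792: h=8, slot 8 empty => index 8.
Insert 80: h=5, slot 5 empty => index 5.
Insert 10: h=8, slot 8 occupied => index 9.
Insert 925: h=4, slot 4 empty => index 4.
Insert 330: h=4, slots 4,5 occupied => index 6.
Insert 588: h=8, slots 8,9 occupied => index 10.
Insert 152: h=16, slot 16 occupied => index 0.
Insert 139: h=10, slot 10 occupied => index 11.
Insert 180: h=8, slots 8,9,10,11 occupied => index 12.
Table: [152, -, -, -, 925, 80, 330, -, 792, 10, 588, 139, 180, -, -, -, 288]

2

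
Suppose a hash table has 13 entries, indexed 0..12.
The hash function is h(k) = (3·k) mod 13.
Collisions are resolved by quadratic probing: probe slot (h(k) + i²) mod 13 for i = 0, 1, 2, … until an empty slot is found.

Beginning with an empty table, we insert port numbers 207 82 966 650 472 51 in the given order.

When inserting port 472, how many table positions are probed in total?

3

Insert 207: h=10, slot 10 empty -> index 10.
Insert 82: h=12, slot 12 empty -> index 12.
Insert 966: h=12, slot 12 occupied -> index 0.
Insert 650: h=0, slot 0 occupied -> index 1.
Insert 472: h=12, slots 12,0 occupied -> index 3.
Insert 51: h=10, slot 10 occupied -> index 11.
Table: [966, 650, ∅, 472, ∅, ∅, ∅, ∅, ∅, ∅, 207, 51, 82]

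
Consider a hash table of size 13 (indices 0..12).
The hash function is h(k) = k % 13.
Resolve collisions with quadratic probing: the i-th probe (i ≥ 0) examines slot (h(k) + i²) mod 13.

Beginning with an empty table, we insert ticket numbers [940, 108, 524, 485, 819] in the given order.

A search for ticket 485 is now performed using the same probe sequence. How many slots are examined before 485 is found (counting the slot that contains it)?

4

940 hashes to 4; slot 4 is free → place at 4.
108 hashes to 4; 4 taken → place at 5.
524 hashes to 4; 4,5 taken → place at 8.
485 hashes to 4; 4,5,8 taken → place at 0.
819 hashes to 0; 0 taken → place at 1.
Table: [485, 819, -, -, 940, 108, -, -, 524, -, -, -, -]
Lookup 485: h=4, probe 4,5,8,0 → found at 0.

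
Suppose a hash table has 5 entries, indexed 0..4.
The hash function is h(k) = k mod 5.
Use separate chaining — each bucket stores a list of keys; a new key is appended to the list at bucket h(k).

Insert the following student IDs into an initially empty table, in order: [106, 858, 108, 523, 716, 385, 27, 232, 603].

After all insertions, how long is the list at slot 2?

106 -> bucket 1
858 -> bucket 3
108 -> bucket 3 (collision)
523 -> bucket 3 (collision)
716 -> bucket 1 (collision)
385 -> bucket 0
27 -> bucket 2
232 -> bucket 2 (collision)
603 -> bucket 3 (collision)
Final buckets:
0: 385
1: 106 -> 716
2: 27 -> 232
3: 858 -> 108 -> 523 -> 603
4: _

2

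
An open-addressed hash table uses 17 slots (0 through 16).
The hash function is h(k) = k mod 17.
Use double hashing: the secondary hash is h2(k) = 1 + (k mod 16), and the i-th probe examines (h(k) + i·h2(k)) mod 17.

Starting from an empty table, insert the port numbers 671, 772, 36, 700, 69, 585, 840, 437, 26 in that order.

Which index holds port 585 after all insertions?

0

Insert 671: h=8, slot 8 empty → index 8.
Insert 772: h=7, slot 7 empty → index 7.
Insert 36: h=2, slot 2 empty → index 2.
Insert 700: h=3, slot 3 empty → index 3.
Insert 69: h=1, slot 1 empty → index 1.
Insert 585: h=7, h2=10, slot 7 occupied → index 0.
Insert 840: h=7, h2=9, slot 7 occupied → index 16.
Insert 437: h=12, slot 12 empty → index 12.
Insert 26: h=9, slot 9 empty → index 9.
Table: [585, 69, 36, 700, ., ., ., 772, 671, 26, ., ., 437, ., ., ., 840]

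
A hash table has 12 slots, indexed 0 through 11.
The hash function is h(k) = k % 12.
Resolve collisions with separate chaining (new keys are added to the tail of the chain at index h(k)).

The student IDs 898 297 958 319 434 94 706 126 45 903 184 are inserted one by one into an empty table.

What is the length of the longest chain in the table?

4

898 → bucket 10
297 → bucket 9
958 → bucket 10 (collision)
319 → bucket 7
434 → bucket 2
94 → bucket 10 (collision)
706 → bucket 10 (collision)
126 → bucket 6
45 → bucket 9 (collision)
903 → bucket 3
184 → bucket 4
Final buckets:
0: ∅
1: ∅
2: 434
3: 903
4: 184
5: ∅
6: 126
7: 319
8: ∅
9: 297 -> 45
10: 898 -> 958 -> 94 -> 706
11: ∅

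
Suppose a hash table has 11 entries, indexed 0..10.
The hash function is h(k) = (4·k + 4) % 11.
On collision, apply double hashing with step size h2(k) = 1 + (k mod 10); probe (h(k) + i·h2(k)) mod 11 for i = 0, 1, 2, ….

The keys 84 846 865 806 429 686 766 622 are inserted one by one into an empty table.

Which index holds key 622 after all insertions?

84 hashes to 10; slot 10 is free => place at 10.
846 hashes to 0; slot 0 is free => place at 0.
865 hashes to 10, h2=6; 10 taken => place at 5.
806 hashes to 5, h2=7; 5 taken => place at 1.
429 hashes to 4; slot 4 is free => place at 4.
686 hashes to 9; slot 9 is free => place at 9.
766 hashes to 10, h2=7; 10 taken => place at 6.
622 hashes to 6, h2=3; 6,9,1,4 taken => place at 7.
Table: [846, 806, -, -, 429, 865, 766, 622, -, 686, 84]

7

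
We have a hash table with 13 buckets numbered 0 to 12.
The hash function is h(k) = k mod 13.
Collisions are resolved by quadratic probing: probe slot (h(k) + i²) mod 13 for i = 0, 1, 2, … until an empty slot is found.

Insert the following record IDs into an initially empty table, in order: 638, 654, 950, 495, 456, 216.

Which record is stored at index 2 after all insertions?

638 hashes to 1; slot 1 is free → place at 1.
654 hashes to 4; slot 4 is free → place at 4.
950 hashes to 1; 1 taken → place at 2.
495 hashes to 1; 1,2 taken → place at 5.
456 hashes to 1; 1,2,5 taken → place at 10.
216 hashes to 8; slot 8 is free → place at 8.
Table: [_, 638, 950, _, 654, 495, _, _, 216, _, 456, _, _]

950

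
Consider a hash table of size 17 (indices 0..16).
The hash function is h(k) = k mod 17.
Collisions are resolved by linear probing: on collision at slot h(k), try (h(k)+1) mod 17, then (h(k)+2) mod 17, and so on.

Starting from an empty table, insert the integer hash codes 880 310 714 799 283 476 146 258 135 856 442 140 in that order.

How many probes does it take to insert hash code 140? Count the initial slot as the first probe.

880: h=13 → slot 13
310: h=4 → slot 4
714: h=0 → slot 0
799: h=0, probe 0,1 → slot 1
283: h=11 → slot 11
476: h=0, probe 0,1,2 → slot 2
146: h=10 → slot 10
258: h=3 → slot 3
135: h=16 → slot 16
856: h=6 → slot 6
442: h=0, probe 0,1,2,3,4,5 → slot 5
140: h=4, probe 4,5,6,7 → slot 7
Table: [714, 799, 476, 258, 310, 442, 856, 140, _, _, 146, 283, _, 880, _, _, 135]

4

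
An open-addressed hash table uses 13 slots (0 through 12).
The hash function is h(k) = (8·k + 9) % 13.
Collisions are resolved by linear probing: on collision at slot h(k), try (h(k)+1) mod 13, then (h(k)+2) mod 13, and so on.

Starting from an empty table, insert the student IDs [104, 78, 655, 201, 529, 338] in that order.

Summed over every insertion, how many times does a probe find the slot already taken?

104 hashes to 9; slot 9 is free -> place at 9.
78 hashes to 9; 9 taken -> place at 10.
655 hashes to 10; 10 taken -> place at 11.
201 hashes to 5; slot 5 is free -> place at 5.
529 hashes to 3; slot 3 is free -> place at 3.
338 hashes to 9; 9,10,11 taken -> place at 12.
Table: [., ., ., 529, ., 201, ., ., ., 104, 78, 655, 338]

5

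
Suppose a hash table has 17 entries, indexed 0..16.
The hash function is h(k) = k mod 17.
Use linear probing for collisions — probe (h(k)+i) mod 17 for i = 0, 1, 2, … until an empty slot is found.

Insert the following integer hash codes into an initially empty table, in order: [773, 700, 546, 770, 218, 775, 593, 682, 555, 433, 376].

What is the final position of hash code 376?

773 hashes to 8; slot 8 is free → place at 8.
700 hashes to 3; slot 3 is free → place at 3.
546 hashes to 2; slot 2 is free → place at 2.
770 hashes to 5; slot 5 is free → place at 5.
218 hashes to 14; slot 14 is free → place at 14.
775 hashes to 10; slot 10 is free → place at 10.
593 hashes to 15; slot 15 is free → place at 15.
682 hashes to 2; 2,3 taken → place at 4.
555 hashes to 11; slot 11 is free → place at 11.
433 hashes to 8; 8 taken → place at 9.
376 hashes to 2; 2,3,4,5 taken → place at 6.
Table: [_, _, 546, 700, 682, 770, 376, _, 773, 433, 775, 555, _, _, 218, 593, _]

6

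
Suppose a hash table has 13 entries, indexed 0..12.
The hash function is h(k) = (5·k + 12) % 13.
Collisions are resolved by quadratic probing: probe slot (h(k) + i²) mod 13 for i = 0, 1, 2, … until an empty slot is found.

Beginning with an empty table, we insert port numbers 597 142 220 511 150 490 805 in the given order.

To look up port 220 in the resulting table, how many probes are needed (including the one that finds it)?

3

Insert 597: h=7, slot 7 empty → index 7.
Insert 142: h=7, slot 7 occupied → index 8.
Insert 220: h=7, slots 7,8 occupied → index 11.
Insert 511: h=6, slot 6 empty → index 6.
Insert 150: h=8, slot 8 occupied → index 9.
Insert 490: h=5, slot 5 empty → index 5.
Insert 805: h=7, slots 7,8,11 occupied → index 3.
Table: [∅, ∅, ∅, 805, ∅, 490, 511, 597, 142, 150, ∅, 220, ∅]
Lookup 220: h=7, probe 7,8,11 → found at 11.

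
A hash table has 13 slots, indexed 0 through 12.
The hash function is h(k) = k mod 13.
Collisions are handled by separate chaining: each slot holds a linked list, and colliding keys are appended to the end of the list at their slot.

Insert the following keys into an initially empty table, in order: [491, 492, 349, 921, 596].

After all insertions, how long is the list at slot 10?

Insert 491: h=10, bucket 10 empty -> new chain.
Insert 492: h=11, bucket 11 empty -> new chain.
Insert 349: h=11, bucket 11 nonempty -> append to chain.
Insert 921: h=11, bucket 11 nonempty -> append to chain.
Insert 596: h=11, bucket 11 nonempty -> append to chain.
Final buckets:
0: .
1: .
2: .
3: .
4: .
5: .
6: .
7: .
8: .
9: .
10: 491
11: 492 -> 349 -> 921 -> 596
12: .

1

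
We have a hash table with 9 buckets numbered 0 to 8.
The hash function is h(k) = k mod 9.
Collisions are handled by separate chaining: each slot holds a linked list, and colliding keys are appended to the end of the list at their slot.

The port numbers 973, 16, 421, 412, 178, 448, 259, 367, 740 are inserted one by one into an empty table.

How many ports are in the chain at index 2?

973 -> bucket 1
16 -> bucket 7
421 -> bucket 7 (collision)
412 -> bucket 7 (collision)
178 -> bucket 7 (collision)
448 -> bucket 7 (collision)
259 -> bucket 7 (collision)
367 -> bucket 7 (collision)
740 -> bucket 2
Final buckets:
0: —
1: 973
2: 740
3: —
4: —
5: —
6: —
7: 16 -> 421 -> 412 -> 178 -> 448 -> 259 -> 367
8: —

1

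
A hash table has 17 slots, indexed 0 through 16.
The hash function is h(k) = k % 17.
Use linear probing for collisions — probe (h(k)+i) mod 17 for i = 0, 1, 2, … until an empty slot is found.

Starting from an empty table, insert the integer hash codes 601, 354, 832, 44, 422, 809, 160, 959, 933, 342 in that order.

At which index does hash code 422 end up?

15

601 hashes to 6; slot 6 is free → place at 6.
354 hashes to 14; slot 14 is free → place at 14.
832 hashes to 16; slot 16 is free → place at 16.
44 hashes to 10; slot 10 is free → place at 10.
422 hashes to 14; 14 taken → place at 15.
809 hashes to 10; 10 taken → place at 11.
160 hashes to 7; slot 7 is free → place at 7.
959 hashes to 7; 7 taken → place at 8.
933 hashes to 15; 15,16 taken → place at 0.
342 hashes to 2; slot 2 is free → place at 2.
Table: [933, ∅, 342, ∅, ∅, ∅, 601, 160, 959, ∅, 44, 809, ∅, ∅, 354, 422, 832]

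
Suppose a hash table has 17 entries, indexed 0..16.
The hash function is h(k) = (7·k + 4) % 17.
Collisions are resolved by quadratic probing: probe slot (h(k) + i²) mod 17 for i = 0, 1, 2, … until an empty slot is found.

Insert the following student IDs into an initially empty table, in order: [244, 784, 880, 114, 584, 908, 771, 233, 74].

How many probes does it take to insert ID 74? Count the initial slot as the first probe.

5

244: h=12 -> slot 12
784: h=1 -> slot 1
880: h=10 -> slot 10
114: h=3 -> slot 3
584: h=12, probe 12,13 -> slot 13
908: h=2 -> slot 2
771: h=12, probe 12,13,16 -> slot 16
233: h=3, probe 3,4 -> slot 4
74: h=12, probe 12,13,16,4,11 -> slot 11
Table: [., 784, 908, 114, 233, ., ., ., ., ., 880, 74, 244, 584, ., ., 771]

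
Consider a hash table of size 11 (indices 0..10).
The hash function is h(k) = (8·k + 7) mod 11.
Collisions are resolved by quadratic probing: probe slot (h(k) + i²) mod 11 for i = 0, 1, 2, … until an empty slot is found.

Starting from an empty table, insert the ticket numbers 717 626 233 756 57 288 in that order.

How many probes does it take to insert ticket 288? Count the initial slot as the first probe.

Insert 717: h=1, slot 1 empty → index 1.
Insert 626: h=10, slot 10 empty → index 10.
Insert 233: h=1, slot 1 occupied → index 2.
Insert 756: h=5, slot 5 empty → index 5.
Insert 57: h=1, slots 1,2,5,10 occupied → index 6.
Insert 288: h=1, slots 1,2,5,10,6 occupied → index 4.
Table: [_, 717, 233, _, 288, 756, 57, _, _, _, 626]

6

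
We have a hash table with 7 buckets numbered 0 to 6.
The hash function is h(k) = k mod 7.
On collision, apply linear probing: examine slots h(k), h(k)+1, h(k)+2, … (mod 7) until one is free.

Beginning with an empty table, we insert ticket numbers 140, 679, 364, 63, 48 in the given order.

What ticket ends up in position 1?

679

140: h=0 -> slot 0
679: h=0, probe 0,1 -> slot 1
364: h=0, probe 0,1,2 -> slot 2
63: h=0, probe 0,1,2,3 -> slot 3
48: h=6 -> slot 6
Table: [140, 679, 364, 63, ., ., 48]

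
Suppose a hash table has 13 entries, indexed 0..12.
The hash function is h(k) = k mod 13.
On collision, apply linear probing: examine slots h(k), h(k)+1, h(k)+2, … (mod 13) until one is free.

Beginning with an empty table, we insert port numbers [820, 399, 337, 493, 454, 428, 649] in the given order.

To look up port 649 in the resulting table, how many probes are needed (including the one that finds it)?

6

Insert 820: h=1, slot 1 empty => index 1.
Insert 399: h=9, slot 9 empty => index 9.
Insert 337: h=12, slot 12 empty => index 12.
Insert 493: h=12, slot 12 occupied => index 0.
Insert 454: h=12, slots 12,0,1 occupied => index 2.
Insert 428: h=12, slots 12,0,1,2 occupied => index 3.
Insert 649: h=12, slots 12,0,1,2,3 occupied => index 4.
Table: [493, 820, 454, 428, 649, -, -, -, -, 399, -, -, 337]
Lookup 649: h=12, probe 12,0,1,2,3,4 → found at 4.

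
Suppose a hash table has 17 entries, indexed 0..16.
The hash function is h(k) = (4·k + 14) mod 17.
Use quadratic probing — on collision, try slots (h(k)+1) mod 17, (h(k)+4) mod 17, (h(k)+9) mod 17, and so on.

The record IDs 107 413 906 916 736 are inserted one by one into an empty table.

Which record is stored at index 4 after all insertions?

Insert 107: h=0, slot 0 empty => index 0.
Insert 413: h=0, slot 0 occupied => index 1.
Insert 906: h=0, slots 0,1 occupied => index 4.
Insert 916: h=6, slot 6 empty => index 6.
Insert 736: h=0, slots 0,1,4 occupied => index 9.
Table: [107, 413, ∅, ∅, 906, ∅, 916, ∅, ∅, 736, ∅, ∅, ∅, ∅, ∅, ∅, ∅]

906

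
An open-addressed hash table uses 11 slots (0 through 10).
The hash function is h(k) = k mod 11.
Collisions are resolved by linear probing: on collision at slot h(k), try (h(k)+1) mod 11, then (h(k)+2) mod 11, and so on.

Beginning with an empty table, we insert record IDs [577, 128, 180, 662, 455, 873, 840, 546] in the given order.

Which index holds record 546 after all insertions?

Insert 577: h=5, slot 5 empty → index 5.
Insert 128: h=7, slot 7 empty → index 7.
Insert 180: h=4, slot 4 empty → index 4.
Insert 662: h=2, slot 2 empty → index 2.
Insert 455: h=4, slots 4,5 occupied → index 6.
Insert 873: h=4, slots 4,5,6,7 occupied → index 8.
Insert 840: h=4, slots 4,5,6,7,8 occupied → index 9.
Insert 546: h=7, slots 7,8,9 occupied → index 10.
Table: [., ., 662, ., 180, 577, 455, 128, 873, 840, 546]

10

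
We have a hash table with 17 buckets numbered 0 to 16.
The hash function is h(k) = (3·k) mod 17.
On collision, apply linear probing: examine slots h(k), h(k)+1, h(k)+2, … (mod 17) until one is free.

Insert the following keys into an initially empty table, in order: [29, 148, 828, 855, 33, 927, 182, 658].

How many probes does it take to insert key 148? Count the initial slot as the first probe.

2

29 hashes to 2; slot 2 is free → place at 2.
148 hashes to 2; 2 taken → place at 3.
828 hashes to 2; 2,3 taken → place at 4.
855 hashes to 15; slot 15 is free → place at 15.
33 hashes to 14; slot 14 is free → place at 14.
927 hashes to 10; slot 10 is free → place at 10.
182 hashes to 2; 2,3,4 taken → place at 5.
658 hashes to 2; 2,3,4,5 taken → place at 6.
Table: [., ., 29, 148, 828, 182, 658, ., ., ., 927, ., ., ., 33, 855, .]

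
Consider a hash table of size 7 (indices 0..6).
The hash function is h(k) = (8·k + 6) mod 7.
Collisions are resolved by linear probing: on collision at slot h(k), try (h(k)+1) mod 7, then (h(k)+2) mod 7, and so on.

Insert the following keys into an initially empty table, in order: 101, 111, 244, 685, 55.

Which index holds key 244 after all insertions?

6

101: h=2 → slot 2
111: h=5 → slot 5
244: h=5, probe 5,6 → slot 6
685: h=5, probe 5,6,0 → slot 0
55: h=5, probe 5,6,0,1 → slot 1
Table: [685, 55, 101, ∅, ∅, 111, 244]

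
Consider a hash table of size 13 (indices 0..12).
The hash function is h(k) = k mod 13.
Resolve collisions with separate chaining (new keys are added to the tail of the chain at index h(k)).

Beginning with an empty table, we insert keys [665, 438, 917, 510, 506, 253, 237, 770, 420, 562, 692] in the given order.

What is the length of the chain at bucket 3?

5

Insert 665: h=2, bucket 2 empty -> new chain.
Insert 438: h=9, bucket 9 empty -> new chain.
Insert 917: h=7, bucket 7 empty -> new chain.
Insert 510: h=3, bucket 3 empty -> new chain.
Insert 506: h=12, bucket 12 empty -> new chain.
Insert 253: h=6, bucket 6 empty -> new chain.
Insert 237: h=3, bucket 3 nonempty -> append to chain.
Insert 770: h=3, bucket 3 nonempty -> append to chain.
Insert 420: h=4, bucket 4 empty -> new chain.
Insert 562: h=3, bucket 3 nonempty -> append to chain.
Insert 692: h=3, bucket 3 nonempty -> append to chain.
Final buckets:
0: —
1: —
2: 665
3: 510 -> 237 -> 770 -> 562 -> 692
4: 420
5: —
6: 253
7: 917
8: —
9: 438
10: —
11: —
12: 506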